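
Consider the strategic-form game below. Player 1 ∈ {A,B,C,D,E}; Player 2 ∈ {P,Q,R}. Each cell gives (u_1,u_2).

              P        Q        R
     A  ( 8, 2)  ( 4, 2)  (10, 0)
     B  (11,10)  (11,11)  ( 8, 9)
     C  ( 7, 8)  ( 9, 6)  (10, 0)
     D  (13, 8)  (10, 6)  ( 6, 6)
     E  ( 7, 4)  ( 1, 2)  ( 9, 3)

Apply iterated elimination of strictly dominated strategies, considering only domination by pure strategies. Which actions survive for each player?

Remaining: P1:{B,D} P2:{P,Q}

P1 drop E (A beats it: P:8>7 Q:4>1 R:10>9)
P2 drop R (P beats it: A:2>0 B:10>9 C:8>0 D:8>6)
P1 drop A (B beats it: P:11>8 Q:11>4)
P1 drop C (B beats it: P:11>7 Q:11>9)
P1→{B,D} P2→{P,Q}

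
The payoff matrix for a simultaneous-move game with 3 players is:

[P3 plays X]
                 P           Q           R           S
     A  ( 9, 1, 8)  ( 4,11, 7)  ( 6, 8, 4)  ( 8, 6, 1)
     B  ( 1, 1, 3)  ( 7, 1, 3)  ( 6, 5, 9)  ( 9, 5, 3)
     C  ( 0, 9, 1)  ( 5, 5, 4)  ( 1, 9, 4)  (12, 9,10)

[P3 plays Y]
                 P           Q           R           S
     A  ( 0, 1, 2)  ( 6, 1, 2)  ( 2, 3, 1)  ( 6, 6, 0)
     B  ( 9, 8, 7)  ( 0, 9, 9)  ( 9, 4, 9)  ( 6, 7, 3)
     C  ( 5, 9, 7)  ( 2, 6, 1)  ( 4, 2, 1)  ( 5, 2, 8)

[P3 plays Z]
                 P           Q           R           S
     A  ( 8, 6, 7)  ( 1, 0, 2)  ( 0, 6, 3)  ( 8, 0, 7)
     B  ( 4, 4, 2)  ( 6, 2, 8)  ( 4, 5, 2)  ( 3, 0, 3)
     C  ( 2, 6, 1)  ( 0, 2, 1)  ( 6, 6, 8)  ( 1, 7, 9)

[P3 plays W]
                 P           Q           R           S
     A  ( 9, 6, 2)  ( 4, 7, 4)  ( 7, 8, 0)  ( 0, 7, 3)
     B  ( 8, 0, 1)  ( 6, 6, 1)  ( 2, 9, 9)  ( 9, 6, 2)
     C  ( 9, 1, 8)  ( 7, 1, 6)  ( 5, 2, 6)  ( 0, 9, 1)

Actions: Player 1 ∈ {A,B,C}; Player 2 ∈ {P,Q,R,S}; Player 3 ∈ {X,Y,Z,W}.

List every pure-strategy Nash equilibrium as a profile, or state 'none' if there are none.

NE set: (B,R,X), (C,S,X)

(A,P,X): not NE [P2→Q gives 11>1]
(A,P,Y): not NE [P1→B gives 9>0; P2→S gives 6>1; P3→X gives 8>2]
(A,P,Z): not NE [P3→X gives 8>7]
(A,P,W): not NE [P2→R gives 8>6; P3→X gives 8>2]
(A,Q,X): not NE [P1→B gives 7>4]
(A,Q,Y): not NE [P2→S gives 6>1; P3→X gives 7>2]
(A,Q,Z): not NE [P1→B gives 6>1; P2→R gives 6>0; P3→X gives 7>2]
(A,Q,W): not NE [P1→C gives 7>4; P2→R gives 8>7; P3→X gives 7>4]
(A,R,X): not NE [P2→Q gives 11>8]
(A,R,Y): not NE [P1→B gives 9>2; P2→S gives 6>3; P3→X gives 4>1]
(A,R,Z): not NE [P1→C gives 6>0; P3→X gives 4>3]
(A,R,W): not NE [P3→X gives 4>0]
(A,S,X): not NE [P1→C gives 12>8; P2→Q gives 11>6; P3→Z gives 7>1]
(A,S,Y): not NE [P3→Z gives 7>0]
(A,S,Z): not NE [P2→R gives 6>0]
(A,S,W): not NE [P1→B gives 9>0; P2→R gives 8>7; P3→Z gives 7>3]
(B,P,X): not NE [P1→A gives 9>1; P2→S gives 5>1; P3→Y gives 7>3]
(B,P,Y): not NE [P2→Q gives 9>8]
(B,P,Z): not NE [P1→A gives 8>4; P2→R gives 5>4; P3→Y gives 7>2]
(B,P,W): not NE [P1→C gives 9>8; P2→R gives 9>0; P3→Y gives 7>1]
(B,Q,X): not NE [P2→S gives 5>1; P3→Y gives 9>3]
(B,Q,Y): not NE [P1→A gives 6>0]
(B,Q,Z): not NE [P2→R gives 5>2; P3→Y gives 9>8]
(B,Q,W): not NE [P1→C gives 7>6; P2→R gives 9>6; P3→Y gives 9>1]
(B,R,X): NE
(B,R,Y): not NE [P2→Q gives 9>4]
(B,R,Z): not NE [P1→C gives 6>4; P3→W gives 9>2]
(B,R,W): not NE [P1→A gives 7>2]
(B,S,X): not NE [P1→C gives 12>9]
(B,S,Y): not NE [P2→Q gives 9>7]
(B,S,Z): not NE [P1→A gives 8>3; P2→R gives 5>0]
(B,S,W): not NE [P2→R gives 9>6; P3→Z gives 3>2]
(C,P,X): not NE [P1→A gives 9>0; P3→W gives 8>1]
(C,P,Y): not NE [P1→B gives 9>5; P3→W gives 8>7]
(C,P,Z): not NE [P1→A gives 8>2; P2→S gives 7>6; P3→W gives 8>1]
(C,P,W): not NE [P2→S gives 9>1]
(C,Q,X): not NE [P1→B gives 7>5; P2→S gives 9>5; P3→W gives 6>4]
(C,Q,Y): not NE [P1→A gives 6>2; P2→P gives 9>6; P3→W gives 6>1]
(C,Q,Z): not NE [P1→B gives 6>0; P2→S gives 7>2; P3→W gives 6>1]
(C,Q,W): not NE [P2→S gives 9>1]
(C,R,X): not NE [P1→B gives 6>1; P3→Z gives 8>4]
(C,R,Y): not NE [P1→B gives 9>4; P2→P gives 9>2; P3→Z gives 8>1]
(C,R,Z): not NE [P2→S gives 7>6]
(C,R,W): not NE [P1→A gives 7>5; P2→S gives 9>2; P3→Z gives 8>6]
(C,S,X): NE
(C,S,Y): not NE [P1→B gives 6>5; P2→P gives 9>2; P3→X gives 10>8]
(C,S,Z): not NE [P1→A gives 8>1; P3→X gives 10>9]
(C,S,W): not NE [P1→B gives 9>0; P3→X gives 10>1]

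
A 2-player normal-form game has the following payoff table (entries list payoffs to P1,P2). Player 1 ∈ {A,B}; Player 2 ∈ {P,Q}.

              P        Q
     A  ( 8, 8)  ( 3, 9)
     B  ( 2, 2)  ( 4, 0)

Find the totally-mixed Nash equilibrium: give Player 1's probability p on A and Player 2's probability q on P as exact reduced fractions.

P1 indiff ⇒ q·8+(1-q)·3 = q·2+(1-q)·4 ⇒ q(6) = (1-q)(1) ⇒ q = 1/7
P2 indiff ⇒ p·8+(1-p)·2 = p·9+(1-p)·0 ⇒ p(-1) = (1-p)(-2) ⇒ p = 2/3

p=2/3, q=1/7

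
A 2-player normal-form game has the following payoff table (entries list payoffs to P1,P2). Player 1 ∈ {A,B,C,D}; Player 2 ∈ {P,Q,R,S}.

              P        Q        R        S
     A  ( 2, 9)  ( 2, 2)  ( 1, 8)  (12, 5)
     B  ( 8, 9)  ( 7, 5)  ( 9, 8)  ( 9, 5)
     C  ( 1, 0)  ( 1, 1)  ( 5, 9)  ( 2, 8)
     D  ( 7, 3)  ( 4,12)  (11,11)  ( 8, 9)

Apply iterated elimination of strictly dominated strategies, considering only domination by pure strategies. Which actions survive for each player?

P1 drop C (B beats it: P:8>1 Q:7>1 R:9>5 S:9>2)
P2 drop S (R beats it: A:8>5 B:8>5 D:11>9)
P1 drop A (B beats it: P:8>2 Q:7>2 R:9>1)
P1→{B,D} P2→{P,Q,R}

Remaining: P1:{B,D} P2:{P,Q,R}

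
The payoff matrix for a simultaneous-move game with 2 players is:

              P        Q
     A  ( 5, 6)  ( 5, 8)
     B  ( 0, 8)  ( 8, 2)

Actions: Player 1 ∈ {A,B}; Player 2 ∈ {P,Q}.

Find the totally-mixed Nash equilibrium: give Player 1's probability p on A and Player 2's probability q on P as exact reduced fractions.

(p,q) = (3/4, 3/8)

P1 indiff ⇒ q·5+(1-q)·5 = q·0+(1-q)·8 ⇒ q(5) = (1-q)(3) ⇒ q = 3/8
P2 indiff ⇒ p·6+(1-p)·8 = p·8+(1-p)·2 ⇒ p(-2) = (1-p)(-6) ⇒ p = 3/4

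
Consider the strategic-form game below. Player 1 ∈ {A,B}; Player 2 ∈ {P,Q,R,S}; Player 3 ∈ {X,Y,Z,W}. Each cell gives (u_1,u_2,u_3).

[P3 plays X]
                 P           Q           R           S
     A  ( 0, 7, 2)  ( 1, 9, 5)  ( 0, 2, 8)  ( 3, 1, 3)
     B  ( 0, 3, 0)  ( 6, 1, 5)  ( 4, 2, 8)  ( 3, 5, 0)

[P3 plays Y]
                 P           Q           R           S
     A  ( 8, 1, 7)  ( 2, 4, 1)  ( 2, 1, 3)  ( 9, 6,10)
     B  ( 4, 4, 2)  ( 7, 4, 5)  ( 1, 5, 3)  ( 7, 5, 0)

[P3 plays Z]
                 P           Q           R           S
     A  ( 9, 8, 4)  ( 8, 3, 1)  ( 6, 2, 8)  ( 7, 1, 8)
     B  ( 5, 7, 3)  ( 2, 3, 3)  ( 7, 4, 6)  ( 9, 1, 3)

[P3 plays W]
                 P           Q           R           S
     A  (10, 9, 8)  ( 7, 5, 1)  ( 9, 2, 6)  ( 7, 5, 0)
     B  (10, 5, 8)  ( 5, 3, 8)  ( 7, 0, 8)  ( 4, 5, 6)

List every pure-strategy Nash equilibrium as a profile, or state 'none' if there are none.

Nash profiles: (A,P,W), (A,S,Y), (B,P,W)

(A,P,X): not NE [P2→Q gives 9>7; P3→W gives 8>2]
(A,P,Y): not NE [P2→S gives 6>1; P3→W gives 8>7]
(A,P,Z): not NE [P3→W gives 8>4]
(A,P,W): NE
(A,Q,X): not NE [P1→B gives 6>1]
(A,Q,Y): not NE [P1→B gives 7>2; P2→S gives 6>4; P3→X gives 5>1]
(A,Q,Z): not NE [P2→P gives 8>3; P3→X gives 5>1]
(A,Q,W): not NE [P2→P gives 9>5; P3→X gives 5>1]
(A,R,X): not NE [P1→B gives 4>0; P2→Q gives 9>2]
(A,R,Y): not NE [P2→S gives 6>1; P3→Z gives 8>3]
(A,R,Z): not NE [P1→B gives 7>6; P2→P gives 8>2]
(A,R,W): not NE [P2→P gives 9>2; P3→Z gives 8>6]
(A,S,X): not NE [P2→Q gives 9>1; P3→Y gives 10>3]
(A,S,Y): NE
(A,S,Z): not NE [P1→B gives 9>7; P2→P gives 8>1; P3→Y gives 10>8]
(A,S,W): not NE [P2→P gives 9>5; P3→Y gives 10>0]
(B,P,X): not NE [P2→S gives 5>3; P3→W gives 8>0]
(B,P,Y): not NE [P1→A gives 8>4; P2→S gives 5>4; P3→W gives 8>2]
(B,P,Z): not NE [P1→A gives 9>5; P3→W gives 8>3]
(B,P,W): NE
(B,Q,X): not NE [P2→S gives 5>1; P3→W gives 8>5]
(B,Q,Y): not NE [P2→S gives 5>4; P3→W gives 8>5]
(B,Q,Z): not NE [P1→A gives 8>2; P2→P gives 7>3; P3→W gives 8>3]
(B,Q,W): not NE [P1→A gives 7>5; P2→S gives 5>3]
(B,R,X): not NE [P2→S gives 5>2]
(B,R,Y): not NE [P1→A gives 2>1; P3→W gives 8>3]
(B,R,Z): not NE [P2→P gives 7>4; P3→W gives 8>6]
(B,R,W): not NE [P1→A gives 9>7; P2→S gives 5>0]
(B,S,X): not NE [P3→W gives 6>0]
(B,S,Y): not NE [P1→A gives 9>7; P3→W gives 6>0]
(B,S,Z): not NE [P2→P gives 7>1; P3→W gives 6>3]
(B,S,W): not NE [P1→A gives 7>4]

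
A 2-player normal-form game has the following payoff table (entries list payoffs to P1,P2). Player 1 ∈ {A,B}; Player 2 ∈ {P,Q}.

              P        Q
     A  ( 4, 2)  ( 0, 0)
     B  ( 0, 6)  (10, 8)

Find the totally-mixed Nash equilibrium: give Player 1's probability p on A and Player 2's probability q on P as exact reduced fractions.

P1 mixes 1/2 on A; P2 mixes 5/7 on P

P1 indiff ⇒ q·4+(1-q)·0 = q·0+(1-q)·10 ⇒ q(4) = (1-q)(10) ⇒ q = 5/7
P2 indiff ⇒ p·2+(1-p)·6 = p·0+(1-p)·8 ⇒ p(2) = (1-p)(2) ⇒ p = 1/2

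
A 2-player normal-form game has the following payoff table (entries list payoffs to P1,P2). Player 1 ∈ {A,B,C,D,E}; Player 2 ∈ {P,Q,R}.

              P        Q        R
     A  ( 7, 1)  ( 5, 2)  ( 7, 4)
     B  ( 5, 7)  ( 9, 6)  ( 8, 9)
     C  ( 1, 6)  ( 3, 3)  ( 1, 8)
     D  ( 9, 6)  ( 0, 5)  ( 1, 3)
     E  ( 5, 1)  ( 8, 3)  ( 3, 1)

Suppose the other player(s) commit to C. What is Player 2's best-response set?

P2 best: {R}

u_2(P vs C) = 6
u_2(Q vs C) = 3
u_2(R vs C) = 8
max payoff 8 at {R}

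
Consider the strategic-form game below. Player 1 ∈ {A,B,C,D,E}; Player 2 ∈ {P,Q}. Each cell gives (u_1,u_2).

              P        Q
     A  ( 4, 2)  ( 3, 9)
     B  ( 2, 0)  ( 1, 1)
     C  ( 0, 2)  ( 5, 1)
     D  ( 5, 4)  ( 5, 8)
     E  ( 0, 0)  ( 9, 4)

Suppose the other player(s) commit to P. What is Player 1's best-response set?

argmax u_1 = {D}

u_1(A vs P) = 4
u_1(B vs P) = 2
u_1(C vs P) = 0
u_1(D vs P) = 5
u_1(E vs P) = 0
max payoff 5 at {D}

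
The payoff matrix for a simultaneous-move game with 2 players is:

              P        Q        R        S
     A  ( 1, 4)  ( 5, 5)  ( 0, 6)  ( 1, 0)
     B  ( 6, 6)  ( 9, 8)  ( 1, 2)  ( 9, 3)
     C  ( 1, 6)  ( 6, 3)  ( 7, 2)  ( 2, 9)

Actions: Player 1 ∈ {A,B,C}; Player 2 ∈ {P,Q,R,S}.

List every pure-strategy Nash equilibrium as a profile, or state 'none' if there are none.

PSNE = {(B,Q)}

(A,P): not NE [P1→B gives 6>1; P2→R gives 6>4]
(A,Q): not NE [P1→B gives 9>5; P2→R gives 6>5]
(A,R): not NE [P1→C gives 7>0]
(A,S): not NE [P1→B gives 9>1; P2→R gives 6>0]
(B,P): not NE [P2→Q gives 8>6]
(B,Q): NE
(B,R): not NE [P1→C gives 7>1; P2→Q gives 8>2]
(B,S): not NE [P2→Q gives 8>3]
(C,P): not NE [P1→B gives 6>1; P2→S gives 9>6]
(C,Q): not NE [P1→B gives 9>6; P2→S gives 9>3]
(C,R): not NE [P2→S gives 9>2]
(C,S): not NE [P1→B gives 9>2]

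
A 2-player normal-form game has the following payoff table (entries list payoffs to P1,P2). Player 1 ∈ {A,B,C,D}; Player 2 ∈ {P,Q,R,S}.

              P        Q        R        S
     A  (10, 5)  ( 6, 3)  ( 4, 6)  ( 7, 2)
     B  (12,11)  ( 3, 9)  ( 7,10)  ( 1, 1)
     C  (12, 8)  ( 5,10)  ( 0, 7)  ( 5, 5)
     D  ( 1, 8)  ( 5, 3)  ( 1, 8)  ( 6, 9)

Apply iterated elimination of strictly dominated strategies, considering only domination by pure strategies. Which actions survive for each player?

Survivors P1:{A,B,C} P2:{P,Q,R}

P1 drop D (A beats it: P:10>1 Q:6>5 R:4>1 S:7>6)
P2 drop S (P beats it: A:5>2 B:11>1 C:8>5)
P1→{A,B,C} P2→{P,Q,R}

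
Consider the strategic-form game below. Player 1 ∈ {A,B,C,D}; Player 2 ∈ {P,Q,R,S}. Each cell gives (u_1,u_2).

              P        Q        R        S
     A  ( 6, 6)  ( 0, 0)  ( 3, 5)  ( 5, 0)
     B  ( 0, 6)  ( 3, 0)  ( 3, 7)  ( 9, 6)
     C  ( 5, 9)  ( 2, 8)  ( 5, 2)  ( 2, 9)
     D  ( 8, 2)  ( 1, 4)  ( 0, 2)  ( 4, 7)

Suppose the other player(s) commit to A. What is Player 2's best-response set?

BR_2 = {P}

u_2(P vs A) = 6
u_2(Q vs A) = 0
u_2(R vs A) = 5
u_2(S vs A) = 0
max payoff 6 at {P}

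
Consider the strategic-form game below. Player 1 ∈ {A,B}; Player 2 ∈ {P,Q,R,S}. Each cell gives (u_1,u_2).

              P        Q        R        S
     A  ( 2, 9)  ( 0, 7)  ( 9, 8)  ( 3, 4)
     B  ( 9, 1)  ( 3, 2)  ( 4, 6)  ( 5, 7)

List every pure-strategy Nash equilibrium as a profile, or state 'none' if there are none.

Nash profiles: (B,S)

(A,P): not NE [P1→B gives 9>2]
(A,Q): not NE [P1→B gives 3>0; P2→P gives 9>7]
(A,R): not NE [P2→P gives 9>8]
(A,S): not NE [P1→B gives 5>3; P2→P gives 9>4]
(B,P): not NE [P2→S gives 7>1]
(B,Q): not NE [P2→S gives 7>2]
(B,R): not NE [P1→A gives 9>4; P2→S gives 7>6]
(B,S): NE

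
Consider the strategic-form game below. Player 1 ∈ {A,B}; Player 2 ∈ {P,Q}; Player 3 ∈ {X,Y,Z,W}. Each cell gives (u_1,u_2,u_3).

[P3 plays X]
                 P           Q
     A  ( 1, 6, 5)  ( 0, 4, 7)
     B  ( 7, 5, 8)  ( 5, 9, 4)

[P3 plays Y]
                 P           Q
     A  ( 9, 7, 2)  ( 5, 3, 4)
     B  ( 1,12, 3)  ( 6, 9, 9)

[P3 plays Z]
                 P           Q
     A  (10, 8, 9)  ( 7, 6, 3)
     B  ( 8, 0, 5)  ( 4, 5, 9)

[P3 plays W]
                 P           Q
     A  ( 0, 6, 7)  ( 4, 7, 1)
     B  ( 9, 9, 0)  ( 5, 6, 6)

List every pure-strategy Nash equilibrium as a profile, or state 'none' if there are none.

PSNE = {(A,P,Z)}

(A,P,X): not NE [P1→B gives 7>1; P3→Z gives 9>5]
(A,P,Y): not NE [P3→Z gives 9>2]
(A,P,Z): NE
(A,P,W): not NE [P1→B gives 9>0; P2→Q gives 7>6; P3→Z gives 9>7]
(A,Q,X): not NE [P1→B gives 5>0; P2→P gives 6>4]
(A,Q,Y): not NE [P1→B gives 6>5; P2→P gives 7>3; P3→X gives 7>4]
(A,Q,Z): not NE [P2→P gives 8>6; P3→X gives 7>3]
(A,Q,W): not NE [P1→B gives 5>4; P3→X gives 7>1]
(B,P,X): not NE [P2→Q gives 9>5]
(B,P,Y): not NE [P1→A gives 9>1; P3→X gives 8>3]
(B,P,Z): not NE [P1→A gives 10>8; P2→Q gives 5>0; P3→X gives 8>5]
(B,P,W): not NE [P3→X gives 8>0]
(B,Q,X): not NE [P3→Z gives 9>4]
(B,Q,Y): not NE [P2→P gives 12>9]
(B,Q,Z): not NE [P1→A gives 7>4]
(B,Q,W): not NE [P2→P gives 9>6; P3→Z gives 9>6]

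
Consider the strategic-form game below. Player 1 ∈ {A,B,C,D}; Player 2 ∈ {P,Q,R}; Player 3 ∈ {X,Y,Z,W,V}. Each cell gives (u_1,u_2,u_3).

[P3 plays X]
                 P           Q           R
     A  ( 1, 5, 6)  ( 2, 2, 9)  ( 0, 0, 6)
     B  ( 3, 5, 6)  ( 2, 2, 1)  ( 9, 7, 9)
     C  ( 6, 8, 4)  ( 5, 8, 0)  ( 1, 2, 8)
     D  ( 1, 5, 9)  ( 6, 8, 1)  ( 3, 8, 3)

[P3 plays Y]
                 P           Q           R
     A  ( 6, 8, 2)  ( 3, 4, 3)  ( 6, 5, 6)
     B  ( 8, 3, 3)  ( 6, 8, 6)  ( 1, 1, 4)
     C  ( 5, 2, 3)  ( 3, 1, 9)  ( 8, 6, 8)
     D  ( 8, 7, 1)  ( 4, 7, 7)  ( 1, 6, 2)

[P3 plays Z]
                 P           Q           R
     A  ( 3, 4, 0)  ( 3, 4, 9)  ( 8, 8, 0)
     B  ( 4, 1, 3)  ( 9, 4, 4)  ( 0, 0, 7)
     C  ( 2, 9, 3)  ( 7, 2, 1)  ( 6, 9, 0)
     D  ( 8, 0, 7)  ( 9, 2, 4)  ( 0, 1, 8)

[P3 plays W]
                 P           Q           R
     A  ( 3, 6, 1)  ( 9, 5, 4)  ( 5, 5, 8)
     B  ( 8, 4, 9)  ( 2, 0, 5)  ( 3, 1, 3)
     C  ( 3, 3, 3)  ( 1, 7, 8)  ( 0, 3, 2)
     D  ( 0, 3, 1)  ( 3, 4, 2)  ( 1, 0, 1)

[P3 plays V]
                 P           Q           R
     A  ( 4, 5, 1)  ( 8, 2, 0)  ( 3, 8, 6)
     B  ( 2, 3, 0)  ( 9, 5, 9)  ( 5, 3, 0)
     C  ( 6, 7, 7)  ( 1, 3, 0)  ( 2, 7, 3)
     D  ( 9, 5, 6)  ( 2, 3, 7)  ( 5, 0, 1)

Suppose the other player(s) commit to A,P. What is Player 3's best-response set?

argmax u_3 = {X}

u_3(X vs A,P) = 6
u_3(Y vs A,P) = 2
u_3(Z vs A,P) = 0
u_3(W vs A,P) = 1
u_3(V vs A,P) = 1
max payoff 6 at {X}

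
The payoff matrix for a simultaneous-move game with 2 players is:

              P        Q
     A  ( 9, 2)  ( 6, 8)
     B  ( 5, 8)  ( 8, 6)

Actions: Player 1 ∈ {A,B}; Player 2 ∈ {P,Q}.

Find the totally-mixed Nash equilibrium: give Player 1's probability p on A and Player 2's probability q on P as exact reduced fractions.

(p,q) = (1/4, 1/3)

P1 indiff ⇒ q·9+(1-q)·6 = q·5+(1-q)·8 ⇒ q(4) = (1-q)(2) ⇒ q = 1/3
P2 indiff ⇒ p·2+(1-p)·8 = p·8+(1-p)·6 ⇒ p(-6) = (1-p)(-2) ⇒ p = 1/4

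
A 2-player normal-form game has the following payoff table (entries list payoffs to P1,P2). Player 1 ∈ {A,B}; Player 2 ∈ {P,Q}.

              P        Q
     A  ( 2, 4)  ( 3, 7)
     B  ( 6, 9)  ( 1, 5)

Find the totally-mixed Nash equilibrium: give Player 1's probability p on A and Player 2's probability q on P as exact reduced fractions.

P1 indiff ⇒ q·2+(1-q)·3 = q·6+(1-q)·1 ⇒ q(-4) = (1-q)(-2) ⇒ q = 1/3
P2 indiff ⇒ p·4+(1-p)·9 = p·7+(1-p)·5 ⇒ p(-3) = (1-p)(-4) ⇒ p = 4/7

P1 mixes 4/7 on A; P2 mixes 1/3 on P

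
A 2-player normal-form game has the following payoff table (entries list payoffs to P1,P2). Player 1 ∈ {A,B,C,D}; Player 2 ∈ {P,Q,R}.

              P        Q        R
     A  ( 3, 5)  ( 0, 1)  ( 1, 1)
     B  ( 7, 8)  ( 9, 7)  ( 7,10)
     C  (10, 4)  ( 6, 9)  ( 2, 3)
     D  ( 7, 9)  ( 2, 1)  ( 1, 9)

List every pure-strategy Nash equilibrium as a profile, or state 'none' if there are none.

Nash profiles: (B,R)

(A,P): not NE [P1→C gives 10>3]
(A,Q): not NE [P1→B gives 9>0; P2→P gives 5>1]
(A,R): not NE [P1→B gives 7>1; P2→P gives 5>1]
(B,P): not NE [P1→C gives 10>7; P2→R gives 10>8]
(B,Q): not NE [P2→R gives 10>7]
(B,R): NE
(C,P): not NE [P2→Q gives 9>4]
(C,Q): not NE [P1→B gives 9>6]
(C,R): not NE [P1→B gives 7>2; P2→Q gives 9>3]
(D,P): not NE [P1→C gives 10>7]
(D,Q): not NE [P1→B gives 9>2; P2→R gives 9>1]
(D,R): not NE [P1→B gives 7>1]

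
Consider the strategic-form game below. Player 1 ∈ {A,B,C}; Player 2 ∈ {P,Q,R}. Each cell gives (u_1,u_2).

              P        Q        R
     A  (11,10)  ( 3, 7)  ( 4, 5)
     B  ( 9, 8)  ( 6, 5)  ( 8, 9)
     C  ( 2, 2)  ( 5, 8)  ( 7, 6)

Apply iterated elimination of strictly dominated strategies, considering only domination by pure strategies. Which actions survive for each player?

P1 drop C (B beats it: P:9>2 Q:6>5 R:8>7)
P2 drop Q (P beats it: A:10>7 B:8>5)
P1→{A,B} P2→{P,R}

Remaining: P1:{A,B} P2:{P,R}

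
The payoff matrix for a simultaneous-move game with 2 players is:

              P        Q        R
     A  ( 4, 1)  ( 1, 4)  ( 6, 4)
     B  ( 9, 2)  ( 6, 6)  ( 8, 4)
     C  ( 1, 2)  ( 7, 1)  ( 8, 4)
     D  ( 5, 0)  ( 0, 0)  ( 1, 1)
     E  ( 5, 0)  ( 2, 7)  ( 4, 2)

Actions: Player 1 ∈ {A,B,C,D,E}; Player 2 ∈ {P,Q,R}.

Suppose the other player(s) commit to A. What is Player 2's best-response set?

u_2(P vs A) = 1
u_2(Q vs A) = 4
u_2(R vs A) = 4
max payoff 4 at {Q,R}

P2 best: {Q,R}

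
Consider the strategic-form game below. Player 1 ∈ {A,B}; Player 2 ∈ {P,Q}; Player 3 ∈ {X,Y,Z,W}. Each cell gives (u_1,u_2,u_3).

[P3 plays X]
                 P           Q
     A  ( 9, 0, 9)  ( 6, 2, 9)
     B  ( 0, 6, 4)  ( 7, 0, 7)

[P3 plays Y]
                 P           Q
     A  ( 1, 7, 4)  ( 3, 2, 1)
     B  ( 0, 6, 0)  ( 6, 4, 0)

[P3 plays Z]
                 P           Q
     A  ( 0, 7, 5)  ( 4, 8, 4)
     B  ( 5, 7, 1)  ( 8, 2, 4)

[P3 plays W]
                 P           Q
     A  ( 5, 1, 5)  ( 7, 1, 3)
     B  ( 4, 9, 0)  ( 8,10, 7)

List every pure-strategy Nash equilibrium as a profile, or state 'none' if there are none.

(A,P,X): not NE [P2→Q gives 2>0]
(A,P,Y): not NE [P3→X gives 9>4]
(A,P,Z): not NE [P1→B gives 5>0; P2→Q gives 8>7; P3→X gives 9>5]
(A,P,W): not NE [P3→X gives 9>5]
(A,Q,X): not NE [P1→B gives 7>6]
(A,Q,Y): not NE [P1→B gives 6>3; P2→P gives 7>2; P3→X gives 9>1]
(A,Q,Z): not NE [P1→B gives 8>4; P3→X gives 9>4]
(A,Q,W): not NE [P1→B gives 8>7; P3→X gives 9>3]
(B,P,X): not NE [P1→A gives 9>0]
(B,P,Y): not NE [P1→A gives 1>0; P3→X gives 4>0]
(B,P,Z): not NE [P3→X gives 4>1]
(B,P,W): not NE [P1→A gives 5>4; P2→Q gives 10>9; P3→X gives 4>0]
(B,Q,X): not NE [P2→P gives 6>0]
(B,Q,Y): not NE [P2→P gives 6>4; P3→W gives 7>0]
(B,Q,Z): not NE [P2→P gives 7>2; P3→W gives 7>4]
(B,Q,W): NE

Nash profiles: (B,Q,W)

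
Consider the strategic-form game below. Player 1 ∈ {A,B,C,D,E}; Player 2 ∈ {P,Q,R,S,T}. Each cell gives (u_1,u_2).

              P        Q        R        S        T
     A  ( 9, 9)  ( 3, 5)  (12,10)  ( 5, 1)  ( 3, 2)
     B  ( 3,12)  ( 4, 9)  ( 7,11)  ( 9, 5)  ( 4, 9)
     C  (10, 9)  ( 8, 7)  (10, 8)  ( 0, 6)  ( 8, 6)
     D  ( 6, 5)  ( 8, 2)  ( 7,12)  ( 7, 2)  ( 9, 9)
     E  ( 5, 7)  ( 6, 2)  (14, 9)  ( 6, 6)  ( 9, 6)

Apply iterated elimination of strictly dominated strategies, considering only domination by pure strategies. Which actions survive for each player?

IESDS → P1:{A,C,E} P2:{P,R}

P2 drop Q (P beats it: A:9>5 B:12>9 C:9>7 D:5>2 E:7>2)
P2 drop S (P beats it: A:9>1 B:12>5 C:9>6 D:5>2 E:7>6)
P1 drop B (C beats it: P:10>3 R:10>7 T:8>4)
P2 drop T (R beats it: A:10>2 C:8>6 D:12>9 E:9>6)
P1 drop D (A beats it: P:9>6 R:12>7)
P1→{A,C,E} P2→{P,R}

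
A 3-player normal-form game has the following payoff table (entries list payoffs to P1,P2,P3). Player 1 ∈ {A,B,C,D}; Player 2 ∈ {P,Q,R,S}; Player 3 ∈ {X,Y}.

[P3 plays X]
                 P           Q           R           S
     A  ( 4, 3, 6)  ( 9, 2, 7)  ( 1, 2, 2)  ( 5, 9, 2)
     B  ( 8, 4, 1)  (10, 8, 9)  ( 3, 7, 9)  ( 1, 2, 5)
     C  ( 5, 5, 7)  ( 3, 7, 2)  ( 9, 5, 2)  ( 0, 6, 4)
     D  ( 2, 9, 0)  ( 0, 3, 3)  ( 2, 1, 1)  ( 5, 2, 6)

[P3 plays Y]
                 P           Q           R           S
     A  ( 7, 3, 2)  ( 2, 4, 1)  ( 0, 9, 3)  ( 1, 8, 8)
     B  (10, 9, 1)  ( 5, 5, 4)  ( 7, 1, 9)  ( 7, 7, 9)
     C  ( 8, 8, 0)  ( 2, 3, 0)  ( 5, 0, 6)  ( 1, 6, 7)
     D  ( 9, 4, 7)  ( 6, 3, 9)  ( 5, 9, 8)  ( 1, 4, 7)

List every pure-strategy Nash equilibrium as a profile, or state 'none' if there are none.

Nash profiles: (B,P,Y), (B,Q,X)

(A,P,X): not NE [P1→B gives 8>4; P2→S gives 9>3]
(A,P,Y): not NE [P1→B gives 10>7; P2→R gives 9>3; P3→X gives 6>2]
(A,Q,X): not NE [P1→B gives 10>9; P2→S gives 9>2]
(A,Q,Y): not NE [P1→D gives 6>2; P2→R gives 9>4; P3→X gives 7>1]
(A,R,X): not NE [P1→C gives 9>1; P2→S gives 9>2; P3→Y gives 3>2]
(A,R,Y): not NE [P1→B gives 7>0]
(A,S,X): not NE [P3→Y gives 8>2]
(A,S,Y): not NE [P1→B gives 7>1; P2→R gives 9>8]
(B,P,X): not NE [P2→Q gives 8>4]
(B,P,Y): NE
(B,Q,X): NE
(B,Q,Y): not NE [P1→D gives 6>5; P2→P gives 9>5; P3→X gives 9>4]
(B,R,X): not NE [P1→C gives 9>3; P2→Q gives 8>7]
(B,R,Y): not NE [P2→P gives 9>1]
(B,S,X): not NE [P1→D gives 5>1; P2→Q gives 8>2; P3→Y gives 9>5]
(B,S,Y): not NE [P2→P gives 9>7]
(C,P,X): not NE [P1→B gives 8>5; P2→Q gives 7>5]
(C,P,Y): not NE [P1→B gives 10>8; P3→X gives 7>0]
(C,Q,X): not NE [P1→B gives 10>3]
(C,Q,Y): not NE [P1→D gives 6>2; P2→P gives 8>3; P3→X gives 2>0]
(C,R,X): not NE [P2→Q gives 7>5; P3→Y gives 6>2]
(C,R,Y): not NE [P1→B gives 7>5; P2→P gives 8>0]
(C,S,X): not NE [P1→D gives 5>0; P2→Q gives 7>6; P3→Y gives 7>4]
(C,S,Y): not NE [P1→B gives 7>1; P2→P gives 8>6]
(D,P,X): not NE [P1→B gives 8>2; P3→Y gives 7>0]
(D,P,Y): not NE [P1→B gives 10>9; P2→R gives 9>4]
(D,Q,X): not NE [P1→B gives 10>0; P2→P gives 9>3; P3→Y gives 9>3]
(D,Q,Y): not NE [P2→R gives 9>3]
(D,R,X): not NE [P1→C gives 9>2; P2→P gives 9>1; P3→Y gives 8>1]
(D,R,Y): not NE [P1→B gives 7>5]
(D,S,X): not NE [P2→P gives 9>2; P3→Y gives 7>6]
(D,S,Y): not NE [P1→B gives 7>1; P2→R gives 9>4]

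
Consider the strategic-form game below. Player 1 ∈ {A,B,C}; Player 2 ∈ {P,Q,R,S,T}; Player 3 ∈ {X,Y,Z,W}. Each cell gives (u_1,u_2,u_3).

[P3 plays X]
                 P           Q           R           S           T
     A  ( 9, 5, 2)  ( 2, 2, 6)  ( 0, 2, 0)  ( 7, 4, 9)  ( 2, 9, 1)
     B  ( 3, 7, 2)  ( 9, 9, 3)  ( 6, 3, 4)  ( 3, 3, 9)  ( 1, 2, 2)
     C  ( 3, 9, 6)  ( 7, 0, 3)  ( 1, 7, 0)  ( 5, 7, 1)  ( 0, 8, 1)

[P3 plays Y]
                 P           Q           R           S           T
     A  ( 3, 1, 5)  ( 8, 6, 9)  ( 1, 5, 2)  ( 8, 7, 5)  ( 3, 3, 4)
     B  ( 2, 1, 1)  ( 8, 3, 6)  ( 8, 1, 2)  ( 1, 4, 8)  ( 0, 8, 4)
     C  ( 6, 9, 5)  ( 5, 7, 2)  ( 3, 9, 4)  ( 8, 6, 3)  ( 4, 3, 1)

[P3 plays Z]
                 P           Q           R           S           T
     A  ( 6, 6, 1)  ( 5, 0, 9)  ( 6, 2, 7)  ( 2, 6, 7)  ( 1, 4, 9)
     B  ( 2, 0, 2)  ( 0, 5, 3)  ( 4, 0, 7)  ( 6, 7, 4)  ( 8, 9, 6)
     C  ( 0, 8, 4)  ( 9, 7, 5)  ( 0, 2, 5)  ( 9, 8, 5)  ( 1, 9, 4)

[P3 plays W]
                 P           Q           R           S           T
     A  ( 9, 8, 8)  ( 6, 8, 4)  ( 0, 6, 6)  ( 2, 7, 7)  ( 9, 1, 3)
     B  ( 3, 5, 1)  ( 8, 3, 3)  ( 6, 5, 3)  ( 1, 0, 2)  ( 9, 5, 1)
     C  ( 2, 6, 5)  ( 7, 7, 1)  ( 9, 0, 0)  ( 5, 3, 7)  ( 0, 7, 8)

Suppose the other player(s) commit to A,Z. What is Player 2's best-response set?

u_2(P vs A,Z) = 6
u_2(Q vs A,Z) = 0
u_2(R vs A,Z) = 2
u_2(S vs A,Z) = 6
u_2(T vs A,Z) = 4
max payoff 6 at {P,S}

BR_2 = {P,S}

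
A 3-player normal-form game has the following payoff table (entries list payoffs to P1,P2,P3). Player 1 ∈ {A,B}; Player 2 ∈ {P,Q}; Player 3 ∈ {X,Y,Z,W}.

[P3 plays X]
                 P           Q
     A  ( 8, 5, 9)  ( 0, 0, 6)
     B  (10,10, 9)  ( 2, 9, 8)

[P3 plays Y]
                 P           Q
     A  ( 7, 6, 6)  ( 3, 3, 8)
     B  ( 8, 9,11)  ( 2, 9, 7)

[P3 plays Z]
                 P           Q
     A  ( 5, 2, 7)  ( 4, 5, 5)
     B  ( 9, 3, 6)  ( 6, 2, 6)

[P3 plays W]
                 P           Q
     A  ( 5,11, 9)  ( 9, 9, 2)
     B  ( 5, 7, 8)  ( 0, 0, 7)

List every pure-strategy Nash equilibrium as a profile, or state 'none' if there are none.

PSNE = {(A,P,W), (B,P,Y)}

(A,P,X): not NE [P1→B gives 10>8]
(A,P,Y): not NE [P1→B gives 8>7; P3→W gives 9>6]
(A,P,Z): not NE [P1→B gives 9>5; P2→Q gives 5>2; P3→W gives 9>7]
(A,P,W): NE
(A,Q,X): not NE [P1→B gives 2>0; P2→P gives 5>0; P3→Y gives 8>6]
(A,Q,Y): not NE [P2→P gives 6>3]
(A,Q,Z): not NE [P1→B gives 6>4; P3→Y gives 8>5]
(A,Q,W): not NE [P2→P gives 11>9; P3→Y gives 8>2]
(B,P,X): not NE [P3→Y gives 11>9]
(B,P,Y): NE
(B,P,Z): not NE [P3→Y gives 11>6]
(B,P,W): not NE [P3→Y gives 11>8]
(B,Q,X): not NE [P2→P gives 10>9]
(B,Q,Y): not NE [P1→A gives 3>2; P3→X gives 8>7]
(B,Q,Z): not NE [P2→P gives 3>2; P3→X gives 8>6]
(B,Q,W): not NE [P1→A gives 9>0; P2→P gives 7>0; P3→X gives 8>7]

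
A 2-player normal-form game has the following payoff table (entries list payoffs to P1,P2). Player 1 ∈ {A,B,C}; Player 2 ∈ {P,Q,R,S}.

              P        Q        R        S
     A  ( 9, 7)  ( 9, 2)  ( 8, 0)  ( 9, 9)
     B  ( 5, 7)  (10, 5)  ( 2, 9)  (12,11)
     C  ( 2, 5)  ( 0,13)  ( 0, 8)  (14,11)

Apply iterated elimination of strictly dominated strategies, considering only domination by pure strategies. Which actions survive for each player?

P2 drop P (S beats it: A:9>7 B:11>7 C:11>5)
P2 drop R (S beats it: A:9>0 B:11>9 C:11>8)
P1 drop A (B beats it: Q:10>9 S:12>9)
P1→{B,C} P2→{Q,S}

Survivors P1:{B,C} P2:{Q,S}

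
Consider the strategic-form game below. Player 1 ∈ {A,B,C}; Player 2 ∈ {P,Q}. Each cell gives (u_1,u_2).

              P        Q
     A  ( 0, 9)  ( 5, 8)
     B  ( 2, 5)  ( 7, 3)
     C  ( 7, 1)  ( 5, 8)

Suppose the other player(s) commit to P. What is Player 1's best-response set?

u_1(A vs P) = 0
u_1(B vs P) = 2
u_1(C vs P) = 7
max payoff 7 at {C}

argmax u_1 = {C}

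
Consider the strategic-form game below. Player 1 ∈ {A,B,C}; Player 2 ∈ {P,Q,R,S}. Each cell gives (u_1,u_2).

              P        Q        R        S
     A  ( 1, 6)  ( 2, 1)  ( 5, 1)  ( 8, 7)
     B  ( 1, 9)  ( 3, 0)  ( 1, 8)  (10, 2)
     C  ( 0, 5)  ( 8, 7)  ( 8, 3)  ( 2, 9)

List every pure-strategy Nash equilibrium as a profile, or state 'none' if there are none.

(A,P): not NE [P2→S gives 7>6]
(A,Q): not NE [P1→C gives 8>2; P2→S gives 7>1]
(A,R): not NE [P1→C gives 8>5; P2→S gives 7>1]
(A,S): not NE [P1→B gives 10>8]
(B,P): NE
(B,Q): not NE [P1→C gives 8>3; P2→P gives 9>0]
(B,R): not NE [P1→C gives 8>1; P2→P gives 9>8]
(B,S): not NE [P2→P gives 9>2]
(C,P): not NE [P1→B gives 1>0; P2→S gives 9>5]
(C,Q): not NE [P2→S gives 9>7]
(C,R): not NE [P2→S gives 9>3]
(C,S): not NE [P1→B gives 10>2]

PSNE = {(B,P)}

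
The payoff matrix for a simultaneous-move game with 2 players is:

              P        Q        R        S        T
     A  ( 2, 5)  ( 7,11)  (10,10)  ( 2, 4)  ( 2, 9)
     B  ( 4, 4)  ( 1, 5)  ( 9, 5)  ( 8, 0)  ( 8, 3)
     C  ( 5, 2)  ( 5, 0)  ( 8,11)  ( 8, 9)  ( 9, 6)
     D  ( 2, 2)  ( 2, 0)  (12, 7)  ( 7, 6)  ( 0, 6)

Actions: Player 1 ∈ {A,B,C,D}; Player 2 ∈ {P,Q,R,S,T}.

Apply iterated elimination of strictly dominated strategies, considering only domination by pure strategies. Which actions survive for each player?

P2 drop P (R beats it: A:10>5 B:5>4 C:11>2 D:7>2)
P2 drop S (R beats it: A:10>4 B:5>0 C:11>9 D:7>6)
P2 drop T (R beats it: A:10>9 B:5>3 C:11>6 D:7>6)
P1 drop B (A beats it: Q:7>1 R:10>9)
P1 drop C (A beats it: Q:7>5 R:10>8)
P1→{A,D} P2→{Q,R}

Survivors P1:{A,D} P2:{Q,R}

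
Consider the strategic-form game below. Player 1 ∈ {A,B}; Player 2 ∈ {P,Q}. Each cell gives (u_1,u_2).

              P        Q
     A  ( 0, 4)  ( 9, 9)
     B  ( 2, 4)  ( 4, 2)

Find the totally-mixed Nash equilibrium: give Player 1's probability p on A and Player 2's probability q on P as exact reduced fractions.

p=2/7, q=5/7

P1 indiff ⇒ q·0+(1-q)·9 = q·2+(1-q)·4 ⇒ q(-2) = (1-q)(-5) ⇒ q = 5/7
P2 indiff ⇒ p·4+(1-p)·4 = p·9+(1-p)·2 ⇒ p(-5) = (1-p)(-2) ⇒ p = 2/7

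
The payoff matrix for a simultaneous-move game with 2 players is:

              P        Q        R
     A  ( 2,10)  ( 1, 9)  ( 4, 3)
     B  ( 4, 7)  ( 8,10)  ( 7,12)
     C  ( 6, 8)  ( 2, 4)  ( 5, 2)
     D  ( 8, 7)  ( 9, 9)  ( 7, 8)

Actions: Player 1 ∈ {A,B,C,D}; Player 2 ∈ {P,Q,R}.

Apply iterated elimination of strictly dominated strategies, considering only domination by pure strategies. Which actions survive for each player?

P1 drop A (B beats it: P:4>2 Q:8>1 R:7>4)
P1 drop C (D beats it: P:8>6 Q:9>2 R:7>5)
P2 drop P (Q beats it: B:10>7 D:9>7)
P1→{B,D} P2→{Q,R}

Survivors P1:{B,D} P2:{Q,R}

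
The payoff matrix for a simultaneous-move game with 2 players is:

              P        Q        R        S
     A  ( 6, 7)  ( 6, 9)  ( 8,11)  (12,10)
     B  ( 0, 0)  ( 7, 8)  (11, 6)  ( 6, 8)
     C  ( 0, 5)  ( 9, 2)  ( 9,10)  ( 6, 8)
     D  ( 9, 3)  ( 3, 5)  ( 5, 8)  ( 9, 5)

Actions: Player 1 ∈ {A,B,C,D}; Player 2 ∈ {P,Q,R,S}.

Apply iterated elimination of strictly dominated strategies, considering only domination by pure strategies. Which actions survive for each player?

P2 drop P (R beats it: A:11>7 B:6>0 C:10>5 D:8>3)
P1 drop D (A beats it: Q:6>3 R:8>5 S:12>9)
P1→{A,B,C} P2→{Q,R,S}

Remaining: P1:{A,B,C} P2:{Q,R,S}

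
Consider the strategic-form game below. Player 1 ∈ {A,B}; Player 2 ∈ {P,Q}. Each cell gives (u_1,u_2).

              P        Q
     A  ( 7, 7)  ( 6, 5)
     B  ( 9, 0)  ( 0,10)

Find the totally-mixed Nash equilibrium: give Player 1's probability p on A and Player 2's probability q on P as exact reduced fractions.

P1 mixes 5/6 on A; P2 mixes 3/4 on P

P1 indiff ⇒ q·7+(1-q)·6 = q·9+(1-q)·0 ⇒ q(-2) = (1-q)(-6) ⇒ q = 3/4
P2 indiff ⇒ p·7+(1-p)·0 = p·5+(1-p)·10 ⇒ p(2) = (1-p)(10) ⇒ p = 5/6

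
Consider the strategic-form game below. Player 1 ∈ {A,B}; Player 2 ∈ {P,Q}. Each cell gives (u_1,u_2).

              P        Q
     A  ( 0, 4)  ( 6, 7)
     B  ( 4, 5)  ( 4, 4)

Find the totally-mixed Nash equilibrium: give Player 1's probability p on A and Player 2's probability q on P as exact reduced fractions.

P1 indiff ⇒ q·0+(1-q)·6 = q·4+(1-q)·4 ⇒ q(-4) = (1-q)(-2) ⇒ q = 1/3
P2 indiff ⇒ p·4+(1-p)·5 = p·7+(1-p)·4 ⇒ p(-3) = (1-p)(-1) ⇒ p = 1/4

p=1/4, q=1/3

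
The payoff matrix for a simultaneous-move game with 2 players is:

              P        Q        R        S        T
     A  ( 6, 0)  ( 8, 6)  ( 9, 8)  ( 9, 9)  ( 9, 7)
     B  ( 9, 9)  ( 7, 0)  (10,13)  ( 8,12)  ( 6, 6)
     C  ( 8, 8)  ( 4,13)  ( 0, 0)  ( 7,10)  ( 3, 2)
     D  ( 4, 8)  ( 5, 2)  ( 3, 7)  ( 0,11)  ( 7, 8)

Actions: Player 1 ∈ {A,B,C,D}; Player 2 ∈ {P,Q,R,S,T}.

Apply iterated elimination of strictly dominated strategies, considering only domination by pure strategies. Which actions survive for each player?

P1 drop C (B beats it: P:9>8 Q:7>4 R:10>0 S:8>7 T:6>3)
P1 drop D (A beats it: P:6>4 Q:8>5 R:9>3 S:9>0 T:9>7)
P2 drop P (R beats it: A:8>0 B:13>9)
P2 drop Q (R beats it: A:8>6 B:13>0)
P2 drop T (R beats it: A:8>7 B:13>6)
P1→{A,B} P2→{R,S}

Survivors P1:{A,B} P2:{R,S}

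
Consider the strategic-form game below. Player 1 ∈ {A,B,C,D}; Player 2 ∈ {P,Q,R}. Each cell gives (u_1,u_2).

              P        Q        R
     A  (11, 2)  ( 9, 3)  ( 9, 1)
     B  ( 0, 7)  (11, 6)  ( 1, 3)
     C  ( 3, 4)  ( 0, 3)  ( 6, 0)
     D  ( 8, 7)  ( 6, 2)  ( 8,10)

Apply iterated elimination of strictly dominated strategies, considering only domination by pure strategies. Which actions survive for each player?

P1 drop C (A beats it: P:11>3 Q:9>0 R:9>6)
P1 drop D (A beats it: P:11>8 Q:9>6 R:9>8)
P2 drop R (P beats it: A:2>1 B:7>3)
P1→{A,B} P2→{P,Q}

Survivors P1:{A,B} P2:{P,Q}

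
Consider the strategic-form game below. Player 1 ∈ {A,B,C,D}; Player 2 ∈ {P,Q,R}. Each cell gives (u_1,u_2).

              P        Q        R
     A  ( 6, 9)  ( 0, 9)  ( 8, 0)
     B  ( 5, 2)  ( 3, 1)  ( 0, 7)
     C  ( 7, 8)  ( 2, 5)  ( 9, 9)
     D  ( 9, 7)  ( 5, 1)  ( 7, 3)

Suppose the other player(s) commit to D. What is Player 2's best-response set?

P2 best: {P}

u_2(P vs D) = 7
u_2(Q vs D) = 1
u_2(R vs D) = 3
max payoff 7 at {P}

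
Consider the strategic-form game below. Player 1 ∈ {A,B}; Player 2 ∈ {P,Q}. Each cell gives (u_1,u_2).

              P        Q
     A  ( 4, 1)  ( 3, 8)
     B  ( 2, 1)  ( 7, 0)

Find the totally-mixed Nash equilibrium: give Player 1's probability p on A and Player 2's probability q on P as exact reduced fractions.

p=1/8, q=2/3

P1 indiff ⇒ q·4+(1-q)·3 = q·2+(1-q)·7 ⇒ q(2) = (1-q)(4) ⇒ q = 2/3
P2 indiff ⇒ p·1+(1-p)·1 = p·8+(1-p)·0 ⇒ p(-7) = (1-p)(-1) ⇒ p = 1/8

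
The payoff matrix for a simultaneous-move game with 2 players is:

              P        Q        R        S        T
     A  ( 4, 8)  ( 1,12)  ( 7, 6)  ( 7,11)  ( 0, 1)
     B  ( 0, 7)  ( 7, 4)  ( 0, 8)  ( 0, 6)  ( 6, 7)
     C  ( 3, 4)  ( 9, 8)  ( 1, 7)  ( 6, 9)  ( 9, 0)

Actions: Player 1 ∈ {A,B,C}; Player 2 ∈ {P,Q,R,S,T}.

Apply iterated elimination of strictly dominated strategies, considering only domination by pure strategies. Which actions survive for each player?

IESDS → P1:{A,C} P2:{Q,S}

P1 drop B (C beats it: P:3>0 Q:9>7 R:1>0 S:6>0 T:9>6)
P2 drop P (Q beats it: A:12>8 C:8>4)
P2 drop R (Q beats it: A:12>6 C:8>7)
P2 drop T (Q beats it: A:12>1 C:8>0)
P1→{A,C} P2→{Q,S}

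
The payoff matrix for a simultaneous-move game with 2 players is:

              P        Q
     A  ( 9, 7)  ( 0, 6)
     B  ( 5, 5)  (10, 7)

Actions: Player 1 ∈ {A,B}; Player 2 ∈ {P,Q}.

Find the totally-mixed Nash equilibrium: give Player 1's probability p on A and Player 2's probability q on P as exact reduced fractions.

P1 mixes 2/3 on A; P2 mixes 5/7 on P

P1 indiff ⇒ q·9+(1-q)·0 = q·5+(1-q)·10 ⇒ q(4) = (1-q)(10) ⇒ q = 5/7
P2 indiff ⇒ p·7+(1-p)·5 = p·6+(1-p)·7 ⇒ p(1) = (1-p)(2) ⇒ p = 2/3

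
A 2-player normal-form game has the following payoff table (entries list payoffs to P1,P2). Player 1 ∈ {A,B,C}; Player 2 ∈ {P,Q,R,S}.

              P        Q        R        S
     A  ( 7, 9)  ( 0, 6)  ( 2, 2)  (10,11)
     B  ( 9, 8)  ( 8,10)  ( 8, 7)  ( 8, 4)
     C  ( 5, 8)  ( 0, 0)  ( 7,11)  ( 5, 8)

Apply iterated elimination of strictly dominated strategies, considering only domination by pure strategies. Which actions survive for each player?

Survivors P1:{A,B} P2:{P,Q,S}

P1 drop C (B beats it: P:9>5 Q:8>0 R:8>7 S:8>5)
P2 drop R (P beats it: A:9>2 B:8>7)
P1→{A,B} P2→{P,Q,S}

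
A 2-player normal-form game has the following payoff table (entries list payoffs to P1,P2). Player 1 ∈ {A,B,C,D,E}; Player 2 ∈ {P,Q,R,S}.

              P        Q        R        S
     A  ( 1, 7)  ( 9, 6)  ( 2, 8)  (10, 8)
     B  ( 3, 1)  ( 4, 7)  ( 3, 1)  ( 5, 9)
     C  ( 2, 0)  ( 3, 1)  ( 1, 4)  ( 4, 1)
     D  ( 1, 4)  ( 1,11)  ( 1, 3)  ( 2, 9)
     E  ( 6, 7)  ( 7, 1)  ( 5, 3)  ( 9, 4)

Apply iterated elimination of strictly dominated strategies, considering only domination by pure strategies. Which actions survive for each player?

P1 drop B (E beats it: P:6>3 Q:7>4 R:5>3 S:9>5)
P1 drop C (E beats it: P:6>2 Q:7>3 R:5>1 S:9>4)
P1 drop D (E beats it: P:6>1 Q:7>1 R:5>1 S:9>2)
P2 drop Q (P beats it: A:7>6 E:7>1)
P1→{A,E} P2→{P,R,S}

Survivors P1:{A,E} P2:{P,R,S}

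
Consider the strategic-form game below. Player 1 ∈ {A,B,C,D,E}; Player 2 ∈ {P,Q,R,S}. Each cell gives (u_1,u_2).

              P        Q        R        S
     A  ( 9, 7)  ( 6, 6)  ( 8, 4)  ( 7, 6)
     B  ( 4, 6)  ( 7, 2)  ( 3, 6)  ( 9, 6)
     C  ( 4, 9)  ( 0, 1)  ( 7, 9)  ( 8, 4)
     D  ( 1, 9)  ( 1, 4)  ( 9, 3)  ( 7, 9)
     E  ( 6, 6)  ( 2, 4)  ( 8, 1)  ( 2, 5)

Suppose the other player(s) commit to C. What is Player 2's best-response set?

u_2(P vs C) = 9
u_2(Q vs C) = 1
u_2(R vs C) = 9
u_2(S vs C) = 4
max payoff 9 at {P,R}

BR_2 = {P,R}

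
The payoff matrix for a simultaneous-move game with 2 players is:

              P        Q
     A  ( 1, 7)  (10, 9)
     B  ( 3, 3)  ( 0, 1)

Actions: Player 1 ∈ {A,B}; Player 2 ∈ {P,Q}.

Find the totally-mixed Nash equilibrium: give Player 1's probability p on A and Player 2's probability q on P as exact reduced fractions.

p=1/2, q=5/6

P1 indiff ⇒ q·1+(1-q)·10 = q·3+(1-q)·0 ⇒ q(-2) = (1-q)(-10) ⇒ q = 5/6
P2 indiff ⇒ p·7+(1-p)·3 = p·9+(1-p)·1 ⇒ p(-2) = (1-p)(-2) ⇒ p = 1/2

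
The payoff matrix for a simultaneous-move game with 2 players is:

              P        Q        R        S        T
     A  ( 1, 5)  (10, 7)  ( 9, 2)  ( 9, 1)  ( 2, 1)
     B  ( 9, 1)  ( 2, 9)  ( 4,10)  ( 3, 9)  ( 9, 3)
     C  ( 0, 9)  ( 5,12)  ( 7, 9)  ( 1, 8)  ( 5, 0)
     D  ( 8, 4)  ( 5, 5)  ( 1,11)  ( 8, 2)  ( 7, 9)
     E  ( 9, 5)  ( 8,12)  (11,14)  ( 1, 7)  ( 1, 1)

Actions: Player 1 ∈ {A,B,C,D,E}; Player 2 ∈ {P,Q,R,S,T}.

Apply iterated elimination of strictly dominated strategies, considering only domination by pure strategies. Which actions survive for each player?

P2 drop P (Q beats it: A:7>5 B:9>1 C:12>9 D:5>4 E:12>5)
P2 drop S (R beats it: A:2>1 B:10>9 C:9>8 D:11>2 E:14>7)
P2 drop T (R beats it: A:2>1 B:10>3 C:9>0 D:11>9 E:14>1)
P1 drop B (A beats it: Q:10>2 R:9>4)
P1 drop C (A beats it: Q:10>5 R:9>7)
P1 drop D (A beats it: Q:10>5 R:9>1)
P1→{A,E} P2→{Q,R}

Remaining: P1:{A,E} P2:{Q,R}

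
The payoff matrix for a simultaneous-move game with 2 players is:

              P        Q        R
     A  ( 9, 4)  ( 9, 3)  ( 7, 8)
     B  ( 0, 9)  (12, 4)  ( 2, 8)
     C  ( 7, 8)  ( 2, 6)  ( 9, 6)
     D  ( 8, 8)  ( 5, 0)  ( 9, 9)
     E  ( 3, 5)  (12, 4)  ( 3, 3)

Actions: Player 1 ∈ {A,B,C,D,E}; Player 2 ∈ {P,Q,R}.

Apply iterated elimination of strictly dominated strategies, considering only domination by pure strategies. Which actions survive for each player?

P2 drop Q (P beats it: A:4>3 B:9>4 C:8>6 D:8>0 E:5>4)
P1 drop B (A beats it: P:9>0 R:7>2)
P1 drop E (A beats it: P:9>3 R:7>3)
P1→{A,C,D} P2→{P,R}

Survivors P1:{A,C,D} P2:{P,R}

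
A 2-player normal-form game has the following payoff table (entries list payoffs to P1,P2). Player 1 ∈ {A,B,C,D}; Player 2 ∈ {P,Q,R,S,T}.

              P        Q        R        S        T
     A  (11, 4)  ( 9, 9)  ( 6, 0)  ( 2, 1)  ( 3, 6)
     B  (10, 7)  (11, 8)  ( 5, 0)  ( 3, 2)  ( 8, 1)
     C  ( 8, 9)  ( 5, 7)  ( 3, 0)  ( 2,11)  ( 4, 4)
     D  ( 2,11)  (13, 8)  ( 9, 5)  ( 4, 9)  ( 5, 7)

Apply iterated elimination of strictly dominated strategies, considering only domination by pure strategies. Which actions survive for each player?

P1 drop C (B beats it: P:10>8 Q:11>5 R:5>3 S:3>2 T:8>4)
P2 drop R (P beats it: A:4>0 B:7>0 D:11>5)
P2 drop S (P beats it: A:4>1 B:7>2 D:11>9)
P2 drop T (Q beats it: A:9>6 B:8>1 D:8>7)
P1→{A,B,D} P2→{P,Q}

IESDS → P1:{A,B,D} P2:{P,Q}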